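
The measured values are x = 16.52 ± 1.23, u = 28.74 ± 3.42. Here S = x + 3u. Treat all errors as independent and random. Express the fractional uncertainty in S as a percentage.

Each term contributes (cᵢ δxᵢ)² to (δS)²:
  (δx)² = 1.51;  (3·δu)² = 105
δS = √(107) = 10.3
S = 102.7, so δS/S = 10.3/102.7 = 0.101.

10.1%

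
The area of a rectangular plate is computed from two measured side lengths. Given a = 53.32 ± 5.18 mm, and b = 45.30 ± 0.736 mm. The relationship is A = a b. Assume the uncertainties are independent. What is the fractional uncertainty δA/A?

A is a product of powers, so relative uncertainties combine in quadrature:
  (1·δa/a)² = (1×0.0971)² = 0.00944;  (1·δb/b)² = (1×0.0162)² = 0.000264
δA/A = √(0.00970) = 0.0985

0.0985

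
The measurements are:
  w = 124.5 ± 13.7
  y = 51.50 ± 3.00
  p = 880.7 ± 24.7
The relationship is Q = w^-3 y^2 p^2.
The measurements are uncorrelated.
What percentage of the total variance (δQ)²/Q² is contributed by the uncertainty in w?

(δQ/Q)² = (-3·δw/w)² + (2·δy/y)² + (2·δp/p)²
  w term: (-3×0.110)² = 0.109
  y term: (2×0.0583)² = 0.0136
  p term: (2×0.0280)² = 0.00315
Total = 0.126. Share from w = 0.109/0.126 = 0.867.

86.7%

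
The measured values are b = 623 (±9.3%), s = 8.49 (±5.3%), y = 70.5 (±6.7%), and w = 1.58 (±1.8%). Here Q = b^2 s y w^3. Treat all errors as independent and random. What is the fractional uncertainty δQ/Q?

Since Q is a product/quotient, work with relative uncertainties:
  (2·δb/b)² = (2×0.0930)² = 0.0346;  (1·δs/s)² = (1×0.0530)² = 0.00281;  (1·δy/y)² = (1×0.0670)² = 0.00449;  (3·δw/w)² = (3×0.0180)² = 0.00292
δQ/Q = √(0.0448) = 0.212

0.212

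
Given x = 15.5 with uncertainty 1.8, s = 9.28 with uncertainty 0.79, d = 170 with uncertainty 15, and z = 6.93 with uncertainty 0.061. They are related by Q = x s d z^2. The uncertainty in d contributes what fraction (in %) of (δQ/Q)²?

27.0%

(δQ/Q)² = (1·δx/x)² + (1·δs/s)² + (1·δd/d)² + (2·δz/z)²
  x term: (1×0.116)² = 0.0135
  s term: (1×0.0851)² = 0.00725
  d term: (1×0.0882)² = 0.00779
  z term: (2×0.00880)² = 0.000310
Total = 0.0288. Share from d = 0.00779/0.0288 = 0.270.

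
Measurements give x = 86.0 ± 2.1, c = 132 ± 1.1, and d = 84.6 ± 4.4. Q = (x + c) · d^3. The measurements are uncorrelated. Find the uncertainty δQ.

2.06e+07

Let u = x + c = 218. δu = √(δx² + δc²) = √(4.41 + 1.21) = 2.37, so δu/u = 0.0109.
Q is then a monomial in u, d:
δQ/Q = √((δu/u)² + (3·δd/d)²) = √(0.000118 + 0.0243) = 0.156
Q = 1.32e+08, so δQ = 0.156 × 1.32e+08 = 2.06e+07.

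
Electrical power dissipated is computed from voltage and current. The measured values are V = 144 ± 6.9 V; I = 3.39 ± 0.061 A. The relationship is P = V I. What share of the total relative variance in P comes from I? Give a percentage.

12.4%

(δP/P)² = (1·δV/V)² + (1·δI/I)²
  V term: (1×0.0479)² = 0.00230
  I term: (1×0.0180)² = 0.000324
Total = 0.00262. Share from I = 0.000324/0.00262 = 0.124.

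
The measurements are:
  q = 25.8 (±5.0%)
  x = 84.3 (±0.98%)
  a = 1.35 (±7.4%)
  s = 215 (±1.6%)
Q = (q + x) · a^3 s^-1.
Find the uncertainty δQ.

Let u = q + x = 110. δu = √(δq² + δx²) = √(1.66 + 0.683) = 1.53, so δu/u = 0.0139.
Q is then a monomial in u, a, s:
δQ/Q = √((δu/u)² + (3·δa/a)² + (-1·δs/s)²) = √(0.000194 + 0.0493 + 0.000256) = 0.223
Q = 1.26, so δQ = 0.223 × 1.26 = 0.281.

0.281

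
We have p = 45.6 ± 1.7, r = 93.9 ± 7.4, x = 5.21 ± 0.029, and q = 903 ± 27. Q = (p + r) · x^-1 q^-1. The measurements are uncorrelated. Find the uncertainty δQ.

Let u = p + r = 140. δu = √(δp² + δr²) = √(2.89 + 54.8) = 7.59, so δu/u = 0.0544.
Q is then a monomial in u, x, q:
δQ/Q = √((δu/u)² + (-1·δx/x)² + (-1·δq/q)²) = √(0.00296 + 3.1e-05 + 0.000894) = 0.0623
Q = 0.0297, so δQ = 0.0623 × 0.0297 = 0.00185.

0.00185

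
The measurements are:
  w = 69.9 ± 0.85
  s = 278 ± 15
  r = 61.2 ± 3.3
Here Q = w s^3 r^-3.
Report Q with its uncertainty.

Relative error in a monomial: (δQ/Q)² = Σ (nᵢ · δxᵢ/xᵢ)².
  (1·δw/w)² = (1×0.0122)² = 0.000148;  (3·δs/s)² = (3×0.0540)² = 0.0262;  (-3·δr/r)² = (-3×0.0539)² = 0.0262
δQ/Q = √(0.0525) = 0.229
Q = 6550, so δQ = 0.229 × 6550 = 1500.

6550 ± 1500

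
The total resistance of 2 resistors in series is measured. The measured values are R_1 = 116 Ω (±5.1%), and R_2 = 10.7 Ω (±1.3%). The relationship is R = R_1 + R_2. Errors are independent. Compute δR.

Each term contributes (cᵢ δxᵢ)² to (δR)²:
  (δR_1)² = 35.0;  (δR_2)² = 0.0193
δR = √(35.0) = 5.92 Ω

5.92 Ω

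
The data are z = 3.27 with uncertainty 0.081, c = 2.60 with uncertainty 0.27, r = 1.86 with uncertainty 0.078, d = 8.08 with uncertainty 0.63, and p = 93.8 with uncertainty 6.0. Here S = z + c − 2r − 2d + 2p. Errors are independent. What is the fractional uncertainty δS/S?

0.0695

Absolute uncertainties add in quadrature for a linear combination:
  (δz)² = 0.00656;  (δc)² = 0.0729;  (2·δr)² = 0.0243;  (2·δd)² = 1.59;  (2·δp)² = 144
δS = √(146) = 12.1
S = 174, so δS/S = 12.1/174 = 0.0695.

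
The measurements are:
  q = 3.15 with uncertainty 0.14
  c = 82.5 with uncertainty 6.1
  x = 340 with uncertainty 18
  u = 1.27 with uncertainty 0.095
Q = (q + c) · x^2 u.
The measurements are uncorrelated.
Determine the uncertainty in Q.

Let w = q + c = 85.7. δw = √(δq² + δc²) = √(0.0196 + 37.2) = 6.10, so δw/w = 0.0712.
Q is then a monomial in w, x, u:
δQ/Q = √((δw/w)² + (2·δx/x)² + (1·δu/u)²) = √(0.00507 + 0.0112 + 0.00560) = 0.148
Q = 1.26e+07, so δQ = 0.148 × 1.26e+07 = 1.86e+06.

1.86e+06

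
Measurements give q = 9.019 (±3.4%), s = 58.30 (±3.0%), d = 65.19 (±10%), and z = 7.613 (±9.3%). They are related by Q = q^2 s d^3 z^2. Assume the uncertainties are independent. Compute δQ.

2.75e+10

Q is a product of powers, so relative uncertainties combine in quadrature:
  (2·δq/q)² = (2×0.0340)² = 0.00462;  (1·δs/s)² = (1×0.0300)² = 0.000900;  (3·δd/d)² = (3×0.100)² = 0.0900;  (2·δz/z)² = (2×0.0930)² = 0.0346
δQ/Q = √(0.130) = 0.361
Q = 7.614e+10, so δQ = 0.361 × 7.614e+10 = 2.75e+10.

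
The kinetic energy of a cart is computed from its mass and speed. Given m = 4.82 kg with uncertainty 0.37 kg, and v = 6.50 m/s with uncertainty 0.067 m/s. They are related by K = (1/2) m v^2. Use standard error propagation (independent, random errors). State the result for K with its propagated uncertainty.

102 ± 8.09 J

Each factor contributes (exponent × relative error)² to (δK/K)²:
  (1·δm/m)² = (1×0.0768)² = 0.00589;  (2·δv/v)² = (2×0.0103)² = 0.000425
δK/K = √(0.00632) = 0.0795
K = 102 J, so δK = 0.0795 × 102 = 8.09 J.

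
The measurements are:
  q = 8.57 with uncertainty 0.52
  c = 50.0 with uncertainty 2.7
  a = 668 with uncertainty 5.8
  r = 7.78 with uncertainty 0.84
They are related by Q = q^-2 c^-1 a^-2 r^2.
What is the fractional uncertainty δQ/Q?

0.254

Since Q is a product/quotient, work with relative uncertainties:
  (-2·δq/q)² = (-2×0.0607)² = 0.0147;  (-1·δc/c)² = (-1×0.0540)² = 0.00292;  (-2·δa/a)² = (-2×0.00868)² = 0.000302;  (2·δr/r)² = (2×0.108)² = 0.0466
δQ/Q = √(0.0646) = 0.254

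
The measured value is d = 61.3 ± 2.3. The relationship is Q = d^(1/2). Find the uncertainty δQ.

Q ∝ d^(1/2), so δQ/Q = |½| · δd/d = 0.5 × 0.0375 = 0.0188.
Q = 7.83, so δQ = 0.0188 × 7.83 = 0.147.

0.147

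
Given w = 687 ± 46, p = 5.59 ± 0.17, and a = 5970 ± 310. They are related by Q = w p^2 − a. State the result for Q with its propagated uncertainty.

Let h = w·p^2 = 21500. δh/h = √((1·δw/w)² + (2·δp/p)²) = √(0.00448 + 0.00370) = 0.0905, so δh = 1940.
Q = h − a: δQ = √(δh² + δa²) = √(3.77e+06 + 96100) = 1970
Q = 15500.

15500 ± 1970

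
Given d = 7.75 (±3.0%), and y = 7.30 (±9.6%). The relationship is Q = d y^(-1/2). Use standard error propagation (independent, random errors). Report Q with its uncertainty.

2.87 ± 0.162

Each factor contributes (exponent × relative error)² to (δQ/Q)²:
  (1·δd/d)² = (1×0.0300)² = 0.000900;  (−½·δy/y)² = (-0.5×0.0960)² = 0.00230
δQ/Q = √(0.00320) = 0.0566
Q = 2.87, so δQ = 0.0566 × 2.87 = 0.162.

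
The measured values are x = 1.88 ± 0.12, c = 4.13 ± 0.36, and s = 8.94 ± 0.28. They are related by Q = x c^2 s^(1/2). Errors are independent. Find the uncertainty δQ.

17.9

For a monomial Q ∝ x, c^2, s^(1/2), fractional errors add in quadrature:
  (1·δx/x)² = (1×0.0638)² = 0.00407;  (2·δc/c)² = (2×0.0872)² = 0.0304;  (½·δs/s)² = (0.5×0.0313)² = 0.000245
δQ/Q = √(0.0347) = 0.186
Q = 95.9, so δQ = 0.186 × 95.9 = 17.9.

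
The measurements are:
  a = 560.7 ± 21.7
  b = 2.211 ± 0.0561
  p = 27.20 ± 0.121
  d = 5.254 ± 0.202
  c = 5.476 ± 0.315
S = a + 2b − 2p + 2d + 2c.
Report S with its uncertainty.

Sums and differences: (δS)² = Σ (cᵢ δxᵢ)².
  (δa)² = 471;  (2·δb)² = 0.0126;  (2·δp)² = 0.0586;  (2·δd)² = 0.163;  (2·δc)² = 0.397
δS = √(472) = 21.7
S = 532.2.

532.2 ± 21.7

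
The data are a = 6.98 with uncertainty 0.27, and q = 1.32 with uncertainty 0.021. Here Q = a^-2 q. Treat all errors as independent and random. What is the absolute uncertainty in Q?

Since Q is a product/quotient, work with relative uncertainties:
  (-2·δa/a)² = (-2×0.0387)² = 0.00599;  (1·δq/q)² = (1×0.0159)² = 0.000253
δQ/Q = √(0.00624) = 0.0790
Q = 0.0271, so δQ = 0.0790 × 0.0271 = 0.00214.

0.00214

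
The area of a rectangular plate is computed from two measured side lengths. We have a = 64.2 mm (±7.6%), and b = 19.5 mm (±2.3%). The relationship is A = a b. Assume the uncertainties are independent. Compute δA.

99.4 mm^2

Each factor contributes (exponent × relative error)² to (δA/A)²:
  (1·δa/a)² = (1×0.0760)² = 0.00578;  (1·δb/b)² = (1×0.0230)² = 0.000529
δA/A = √(0.00630) = 0.0794
A = 1250 mm^2, so δA = 0.0794 × 1250 = 99.4 mm^2.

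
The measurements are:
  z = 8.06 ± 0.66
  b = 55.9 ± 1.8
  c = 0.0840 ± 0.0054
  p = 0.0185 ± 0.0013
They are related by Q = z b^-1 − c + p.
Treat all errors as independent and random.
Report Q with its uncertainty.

0.0787 ± 0.0138

Let w = z·b^-1 = 0.144. δw/w = √((1·δz/z)² + (-1·δb/b)²) = √(0.00671 + 0.00104) = 0.0880, so δw = 0.0127.
Q = w − c + p: δQ = √(δw² + δc² + δp²) = √(0.000161 + 2.92e-05 + 1.69e-06) = 0.0138
Q = 0.0787.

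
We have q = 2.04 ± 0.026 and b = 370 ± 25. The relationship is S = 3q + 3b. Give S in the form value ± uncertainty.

1120 ± 75.0

Each term contributes (cᵢ δxᵢ)² to (δS)²:
  (3·δq)² = 0.00608;  (3·δb)² = 5620
δS = √(5630) = 75.0
S = 1120.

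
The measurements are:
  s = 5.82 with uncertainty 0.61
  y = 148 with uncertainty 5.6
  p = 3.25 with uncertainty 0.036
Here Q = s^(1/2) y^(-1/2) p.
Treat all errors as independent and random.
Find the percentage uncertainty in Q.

Products/powers → add relative errors in quadrature, weighted by exponent:
  (½·δs/s)² = (0.5×0.105)² = 0.00275;  (−½·δy/y)² = (-0.5×0.0378)² = 0.000358;  (1·δp/p)² = (1×0.0111)² = 0.000123
δQ/Q = √(0.00323) = 0.0568

5.68%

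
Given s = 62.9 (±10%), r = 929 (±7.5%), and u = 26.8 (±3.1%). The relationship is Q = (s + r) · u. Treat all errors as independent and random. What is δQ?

2050

Let w = s + r = 992. δw = √(δs² + δr²) = √(39.6 + 4850) = 70.0, so δw/w = 0.0705.
Q is then a monomial in w, u:
δQ/Q = √((δw/w)² + (1·δu/u)²) = √(0.00497 + 0.000961) = 0.0770
Q = 26600, so δQ = 0.0770 × 26600 = 2050.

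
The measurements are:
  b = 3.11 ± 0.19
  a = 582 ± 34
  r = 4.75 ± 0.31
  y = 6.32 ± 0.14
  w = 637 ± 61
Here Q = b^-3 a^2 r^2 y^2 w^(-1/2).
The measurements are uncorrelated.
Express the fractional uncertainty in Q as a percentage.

26.2%

Relative error in a monomial: (δQ/Q)² = Σ (nᵢ · δxᵢ/xᵢ)².
  (-3·δb/b)² = (-3×0.0611)² = 0.0336;  (2·δa/a)² = (2×0.0584)² = 0.0137;  (2·δr/r)² = (2×0.0653)² = 0.0170;  (2·δy/y)² = (2×0.0222)² = 0.00196;  (−½·δw/w)² = (-0.5×0.0958)² = 0.00229
δQ/Q = √(0.0685) = 0.262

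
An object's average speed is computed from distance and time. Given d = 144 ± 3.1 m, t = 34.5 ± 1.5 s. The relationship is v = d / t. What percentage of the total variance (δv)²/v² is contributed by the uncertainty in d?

19.7%

(δv/v)² = (1·δd/d)² + (-1·δt/t)²
  d term: (1×0.0215)² = 0.000463
  t term: (-1×0.0435)² = 0.00189
Total = 0.00235. Share from d = 0.000463/0.00235 = 0.197.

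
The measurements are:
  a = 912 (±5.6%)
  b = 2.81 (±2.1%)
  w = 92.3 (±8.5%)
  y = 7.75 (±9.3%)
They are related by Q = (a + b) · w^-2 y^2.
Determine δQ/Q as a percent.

Let u = a + b = 915. δu = √(δa² + δb²) = √(2610 + 0.00348) = 51.1, so δu/u = 0.0558.
Q is then a monomial in u, w, y:
δQ/Q = √((δu/u)² + (-2·δw/w)² + (2·δy/y)²) = √(0.00312 + 0.0289 + 0.0346) = 0.258

25.8%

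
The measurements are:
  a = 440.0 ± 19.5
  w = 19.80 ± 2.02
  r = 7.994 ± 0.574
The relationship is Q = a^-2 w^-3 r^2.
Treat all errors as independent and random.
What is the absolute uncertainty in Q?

Each factor contributes (exponent × relative error)² to (δQ/Q)²:
  (-2·δa/a)² = (-2×0.0443)² = 0.00786;  (-3·δw/w)² = (-3×0.102)² = 0.0937;  (2·δr/r)² = (2×0.0718)² = 0.0206
δQ/Q = √(0.122) = 0.350
Q = 4.252e-08, so δQ = 0.350 × 4.252e-08 = 1.49e-08.

1.49e-08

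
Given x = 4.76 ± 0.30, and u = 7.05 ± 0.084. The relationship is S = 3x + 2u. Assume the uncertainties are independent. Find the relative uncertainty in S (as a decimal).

Each term contributes (cᵢ δxᵢ)² to (δS)²:
  (3·δx)² = 0.810;  (2·δu)² = 0.0282
δS = √(0.838) = 0.916
S = 28.4, so δS/S = 0.916/28.4 = 0.0323.

0.0323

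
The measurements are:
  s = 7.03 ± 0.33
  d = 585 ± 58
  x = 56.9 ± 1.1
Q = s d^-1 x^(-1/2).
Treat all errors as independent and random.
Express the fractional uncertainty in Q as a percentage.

11.0%

Relative error in a monomial: (δQ/Q)² = Σ (nᵢ · δxᵢ/xᵢ)².
  (1·δs/s)² = (1×0.0469)² = 0.00220;  (-1·δd/d)² = (-1×0.0991)² = 0.00983;  (−½·δx/x)² = (-0.5×0.0193)² = 9.34e-05
δQ/Q = √(0.0121) = 0.110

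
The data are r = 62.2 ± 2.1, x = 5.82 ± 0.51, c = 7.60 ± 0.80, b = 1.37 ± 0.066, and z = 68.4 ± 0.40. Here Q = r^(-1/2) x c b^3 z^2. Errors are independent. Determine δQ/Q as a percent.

For a monomial Q ∝ r^(-1/2), x, c, b^3, z^2, fractional errors add in quadrature:
  (−½·δr/r)² = (-0.5×0.0338)² = 0.000285;  (1·δx/x)² = (1×0.0876)² = 0.00768;  (1·δc/c)² = (1×0.105)² = 0.0111;  (3·δb/b)² = (3×0.0482)² = 0.0209;  (2·δz/z)² = (2×0.00585)² = 0.000137
δQ/Q = √(0.0401) = 0.200

20.0%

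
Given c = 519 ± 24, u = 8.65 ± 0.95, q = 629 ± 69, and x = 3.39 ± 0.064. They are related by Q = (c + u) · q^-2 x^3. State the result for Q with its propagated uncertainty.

0.0520 ± 0.0120

Let w = c + u = 528. δw = √(δc² + δu²) = √(576 + 0.902) = 24.0, so δw/w = 0.0455.
Q is then a monomial in w, q, x:
δQ/Q = √((δw/w)² + (-2·δq/q)² + (3·δx/x)²) = √(0.00207 + 0.0481 + 0.00321) = 0.231
Q = 0.0520, so δQ = 0.231 × 0.0520 = 0.0120.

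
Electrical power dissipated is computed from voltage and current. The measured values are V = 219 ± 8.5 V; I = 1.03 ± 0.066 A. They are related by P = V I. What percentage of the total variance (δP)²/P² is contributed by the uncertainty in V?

26.8%

(δP/P)² = (1·δV/V)² + (1·δI/I)²
  V term: (1×0.0388)² = 0.00151
  I term: (1×0.0641)² = 0.00411
Total = 0.00561. Share from V = 0.00151/0.00561 = 0.268.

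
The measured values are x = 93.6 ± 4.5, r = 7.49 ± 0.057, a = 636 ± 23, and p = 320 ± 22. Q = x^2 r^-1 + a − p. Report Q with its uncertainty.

1490 ± 117

Let w = x^2·r^-1 = 1170. δw/w = √((2·δx/x)² + (-1·δr/r)²) = √(0.00925 + 5.79e-05) = 0.0965, so δw = 113.
Q = w + a − p: δQ = √(δw² + δa² + δp²) = √(12700 + 529 + 484) = 117
Q = 1490.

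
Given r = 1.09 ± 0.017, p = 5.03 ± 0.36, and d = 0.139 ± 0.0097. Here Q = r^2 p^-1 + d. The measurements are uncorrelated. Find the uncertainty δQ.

0.0208

Let w = r^2·p^-1 = 0.236. δw/w = √((2·δr/r)² + (-1·δp/p)²) = √(0.000973 + 0.00512) = 0.0781, so δw = 0.0184.
Q = w + d: δQ = √(δw² + δd²) = √(0.000340 + 9.41e-05) = 0.0208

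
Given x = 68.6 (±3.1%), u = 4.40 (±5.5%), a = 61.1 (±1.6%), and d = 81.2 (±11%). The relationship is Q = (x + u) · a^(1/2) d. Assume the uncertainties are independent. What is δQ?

Let w = x + u = 73.0. δw = √(δx² + δu²) = √(4.52 + 0.0586) = 2.14, so δw/w = 0.0293.
Q is then a monomial in w, a, d:
δQ/Q = √((δw/w)² + (½·δa/a)² + (1·δd/d)²) = √(0.000860 + 6.4e-05 + 0.0121) = 0.114
Q = 46300, so δQ = 0.114 × 46300 = 5290.

5290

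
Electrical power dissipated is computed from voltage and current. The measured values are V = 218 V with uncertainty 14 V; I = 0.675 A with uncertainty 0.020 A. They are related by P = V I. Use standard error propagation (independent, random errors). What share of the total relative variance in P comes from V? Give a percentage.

(δP/P)² = (1·δV/V)² + (1·δI/I)²
  V term: (1×0.0642)² = 0.00412
  I term: (1×0.0296)² = 0.000878
Total = 0.00500. Share from V = 0.00412/0.00500 = 0.824.

82.4%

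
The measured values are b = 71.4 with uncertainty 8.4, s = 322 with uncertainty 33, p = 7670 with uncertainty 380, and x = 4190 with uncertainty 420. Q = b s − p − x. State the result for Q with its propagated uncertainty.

11100 ± 3630

Let w = b·s = 23000. δw/w = √((1·δb/b)² + (1·δs/s)²) = √(0.0138 + 0.0105) = 0.156, so δw = 3590.
Q = w − p − x: δQ = √(δw² + δp² + δx²) = √(1.29e+07 + 1.44e+05 + 1.76e+05) = 3630
Q = 11100.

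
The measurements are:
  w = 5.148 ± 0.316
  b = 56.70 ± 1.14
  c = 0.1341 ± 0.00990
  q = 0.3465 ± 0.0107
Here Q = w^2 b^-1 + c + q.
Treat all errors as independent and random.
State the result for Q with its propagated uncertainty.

Let p = w^2·b^-1 = 0.4674. δp/p = √((2·δw/w)² + (-1·δb/b)²) = √(0.0151 + 0.000404) = 0.124, so δp = 0.0581.
Q = p + c + q: δQ = √(δp² + δc² + δq²) = √(0.00338 + 9.8e-05 + 0.000114) = 0.0599
Q = 0.9480.

0.9480 ± 0.0599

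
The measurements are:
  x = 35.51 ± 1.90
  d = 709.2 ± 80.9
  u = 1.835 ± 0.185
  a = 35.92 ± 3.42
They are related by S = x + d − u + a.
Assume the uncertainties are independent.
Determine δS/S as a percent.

S is a linear combination, so absolute uncertainties add in quadrature:
  (δx)² = 3.61;  (δd)² = 6540;  (δu)² = 0.0342;  (δa)² = 11.7
δS = √(6560) = 81.0
S = 778.8, so δS/S = 81.0/778.8 = 0.104.

10.4%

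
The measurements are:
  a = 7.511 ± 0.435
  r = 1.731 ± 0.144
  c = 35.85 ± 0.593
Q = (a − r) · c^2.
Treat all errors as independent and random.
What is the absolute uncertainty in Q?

Let u = a − r = 5.780. δu = √(δa² + δr²) = √(0.189 + 0.0207) = 0.458, so δu/u = 0.0793.
Q is then a monomial in u, c:
δQ/Q = √((δu/u)² + (2·δc/c)²) = √(0.00628 + 0.00109) = 0.0859
Q = 7429, so δQ = 0.0859 × 7429 = 638.

638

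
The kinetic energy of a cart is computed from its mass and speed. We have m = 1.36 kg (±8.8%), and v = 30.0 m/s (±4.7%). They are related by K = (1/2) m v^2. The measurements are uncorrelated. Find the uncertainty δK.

78.8 J

For a monomial K ∝ m, v^2, fractional errors add in quadrature:
  (1·δm/m)² = (1×0.0880)² = 0.00774;  (2·δv/v)² = (2×0.0470)² = 0.00884
δK/K = √(0.0166) = 0.129
K = 612 J, so δK = 0.129 × 612 = 78.8 J.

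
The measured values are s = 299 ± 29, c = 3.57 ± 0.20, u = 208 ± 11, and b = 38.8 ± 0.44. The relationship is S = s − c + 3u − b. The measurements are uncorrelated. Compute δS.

Absolute uncertainties add in quadrature for a linear combination:
  (δs)² = 841;  (δc)² = 0.0400;  (3·δu)² = 1090;  (δb)² = 0.194
δS = √(1930) = 43.9

43.9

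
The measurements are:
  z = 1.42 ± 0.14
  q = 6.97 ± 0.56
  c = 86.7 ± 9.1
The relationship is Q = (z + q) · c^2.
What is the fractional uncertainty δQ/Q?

Let u = z + q = 8.39. δu = √(δz² + δq²) = √(0.0196 + 0.314) = 0.577, so δu/u = 0.0688.
Q is then a monomial in u, c:
δQ/Q = √((δu/u)² + (2·δc/c)²) = √(0.00473 + 0.0441) = 0.221

0.221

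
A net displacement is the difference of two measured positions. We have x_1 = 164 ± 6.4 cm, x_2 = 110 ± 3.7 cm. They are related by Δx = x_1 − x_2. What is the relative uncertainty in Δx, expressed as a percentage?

Each term contributes (cᵢ δxᵢ)² to (δΔx)²:
  (δx_1)² = 41.0;  (δx_2)² = 13.7
δΔx = √(54.7) = 7.39 cm
Δx = 54.0 cm, so δΔx/Δx = 7.39/54.0 = 0.137.

13.7%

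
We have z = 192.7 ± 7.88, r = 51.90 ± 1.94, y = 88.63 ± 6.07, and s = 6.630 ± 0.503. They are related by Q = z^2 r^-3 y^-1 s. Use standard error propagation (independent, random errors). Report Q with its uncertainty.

Relative error in a monomial: (δQ/Q)² = Σ (nᵢ · δxᵢ/xᵢ)².
  (2·δz/z)² = (2×0.0409)² = 0.00669;  (-3·δr/r)² = (-3×0.0374)² = 0.0126;  (-1·δy/y)² = (-1×0.0685)² = 0.00469;  (1·δs/s)² = (1×0.0759)² = 0.00576
δQ/Q = √(0.0297) = 0.172
Q = 0.01987, so δQ = 0.172 × 0.01987 = 0.00342.

0.01987 ± 0.00342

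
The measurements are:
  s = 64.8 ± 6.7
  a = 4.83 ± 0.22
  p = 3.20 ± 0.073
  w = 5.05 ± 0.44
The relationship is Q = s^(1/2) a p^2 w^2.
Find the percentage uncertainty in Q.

For a monomial Q ∝ s^(1/2), a, p^2, w^2, fractional errors add in quadrature:
  (½·δs/s)² = (0.5×0.103)² = 0.00267;  (1·δa/a)² = (1×0.0455)² = 0.00207;  (2·δp/p)² = (2×0.0228)² = 0.00208;  (2·δw/w)² = (2×0.0871)² = 0.0304
δQ/Q = √(0.0372) = 0.193

19.3%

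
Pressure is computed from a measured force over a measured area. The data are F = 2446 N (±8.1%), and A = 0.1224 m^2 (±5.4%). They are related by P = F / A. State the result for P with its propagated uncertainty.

19980 ± 1950 Pa

P is a product of powers, so relative uncertainties combine in quadrature:
  (1·δF/F)² = (1×0.0810)² = 0.00656;  (-1·δA/A)² = (-1×0.0540)² = 0.00292
δP/P = √(0.00948) = 0.0973
P = 19980 Pa, so δP = 0.0973 × 19980 = 1950 Pa.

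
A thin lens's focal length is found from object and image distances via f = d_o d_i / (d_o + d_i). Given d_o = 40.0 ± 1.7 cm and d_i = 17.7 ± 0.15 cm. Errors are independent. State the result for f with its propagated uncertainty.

12.3 ± 0.175 cm

∂f/∂d_o = (d_i/(d_o+d_i))² = 0.0941;  ∂f/∂d_i = (d_o/(d_o+d_i))² = 0.481
δf = √((∂f/∂d_o · δd_o)² + (∂f/∂d_i · δd_i)²) = √(0.0256 + 0.00520) = 0.175 cm
f = 12.3 cm.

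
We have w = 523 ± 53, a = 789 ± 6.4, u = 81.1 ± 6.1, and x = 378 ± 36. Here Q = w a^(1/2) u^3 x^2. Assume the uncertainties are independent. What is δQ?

3.5e+14

Each factor contributes (exponent × relative error)² to (δQ/Q)²:
  (1·δw/w)² = (1×0.101)² = 0.0103;  (½·δa/a)² = (0.5×0.00811)² = 1.64e-05;  (3·δu/u)² = (3×0.0752)² = 0.0509;  (2·δx/x)² = (2×0.0952)² = 0.0363
δQ/Q = √(0.0975) = 0.312
Q = 1.12e+15, so δQ = 0.312 × 1.12e+15 = 3.5e+14.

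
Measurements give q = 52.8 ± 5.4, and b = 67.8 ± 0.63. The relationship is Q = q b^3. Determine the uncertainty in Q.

1.74e+06

For a monomial Q ∝ q, b^3, fractional errors add in quadrature:
  (1·δq/q)² = (1×0.102)² = 0.0105;  (3·δb/b)² = (3×0.00929)² = 0.000777
δQ/Q = √(0.0112) = 0.106
Q = 1.65e+07, so δQ = 0.106 × 1.65e+07 = 1.74e+06.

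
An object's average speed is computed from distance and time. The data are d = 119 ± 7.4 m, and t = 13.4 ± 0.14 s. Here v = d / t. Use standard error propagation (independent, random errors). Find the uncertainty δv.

0.560 m/s

For a monomial v ∝ d, t^-1, fractional errors add in quadrature:
  (1·δd/d)² = (1×0.0622)² = 0.00387;  (-1·δt/t)² = (-1×0.0104)² = 0.000109
δv/v = √(0.00398) = 0.0631
v = 8.88 m/s, so δv = 0.0631 × 8.88 = 0.560 m/s.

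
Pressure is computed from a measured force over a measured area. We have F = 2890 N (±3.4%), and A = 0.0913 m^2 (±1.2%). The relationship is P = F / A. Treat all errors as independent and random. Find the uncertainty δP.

1140 Pa

Each factor contributes (exponent × relative error)² to (δP/P)²:
  (1·δF/F)² = (1×0.0340)² = 0.00116;  (-1·δA/A)² = (-1×0.0120)² = 0.000144
δP/P = √(0.00130) = 0.0361
P = 31700 Pa, so δP = 0.0361 × 31700 = 1140 Pa.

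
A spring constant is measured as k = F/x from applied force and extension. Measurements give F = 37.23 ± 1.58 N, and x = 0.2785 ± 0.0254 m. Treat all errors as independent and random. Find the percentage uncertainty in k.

For a monomial k ∝ F, x^-1, fractional errors add in quadrature:
  (1·δF/F)² = (1×0.0424)² = 0.00180;  (-1·δx/x)² = (-1×0.0912)² = 0.00832
δk/k = √(0.0101) = 0.101

10.1%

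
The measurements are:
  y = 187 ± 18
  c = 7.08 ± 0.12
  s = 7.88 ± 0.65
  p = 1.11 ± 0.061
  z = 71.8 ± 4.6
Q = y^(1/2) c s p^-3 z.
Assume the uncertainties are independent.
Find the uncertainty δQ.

Relative error in a monomial: (δQ/Q)² = Σ (nᵢ · δxᵢ/xᵢ)².
  (½·δy/y)² = (0.5×0.0963)² = 0.00232;  (1·δc/c)² = (1×0.0169)² = 0.000287;  (1·δs/s)² = (1×0.0825)² = 0.00680;  (-3·δp/p)² = (-3×0.0550)² = 0.0272;  (1·δz/z)² = (1×0.0641)² = 0.00410
δQ/Q = √(0.0407) = 0.202
Q = 40100, so δQ = 0.202 × 40100 = 8080.

8080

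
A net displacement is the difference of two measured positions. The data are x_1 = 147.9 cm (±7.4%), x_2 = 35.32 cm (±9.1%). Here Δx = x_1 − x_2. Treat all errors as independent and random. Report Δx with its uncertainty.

112.6 ± 11.4 cm

Absolute uncertainties add in quadrature for a linear combination:
  (δx_1)² = 120;  (δx_2)² = 10.3
δΔx = √(130) = 11.4 cm
Δx = 112.6 cm.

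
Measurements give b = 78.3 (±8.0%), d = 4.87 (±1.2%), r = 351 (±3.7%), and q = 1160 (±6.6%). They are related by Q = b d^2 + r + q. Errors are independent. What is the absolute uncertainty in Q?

Let p = b·d^2 = 1860. δp/p = √((1·δb/b)² + (2·δd/d)²) = √(0.00640 + 0.000576) = 0.0835, so δp = 155.
Q = p + r + q: δQ = √(δp² + δr² + δq²) = √(24100 + 169 + 5860) = 173

173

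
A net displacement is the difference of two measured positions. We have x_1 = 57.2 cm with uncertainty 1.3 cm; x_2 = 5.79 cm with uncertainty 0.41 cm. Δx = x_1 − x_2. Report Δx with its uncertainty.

For a sum/difference, combine absolute errors in quadrature:
  (δx_1)² = 1.69;  (δx_2)² = 0.168
δΔx = √(1.86) = 1.36 cm
Δx = 51.4 cm.

51.4 ± 1.36 cm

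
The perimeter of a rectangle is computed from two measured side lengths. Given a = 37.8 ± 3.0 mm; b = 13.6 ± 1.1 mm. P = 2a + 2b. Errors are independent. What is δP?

6.39 mm

Sums and differences: (δP)² = Σ (cᵢ δxᵢ)².
  (2·δa)² = 36.0;  (2·δb)² = 4.84
δP = √(40.8) = 6.39 mm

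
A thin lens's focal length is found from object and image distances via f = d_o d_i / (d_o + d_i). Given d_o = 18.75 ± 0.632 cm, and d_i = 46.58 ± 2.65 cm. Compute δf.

∂f/∂d_o = (d_i/(d_o+d_i))² = 0.508;  ∂f/∂d_i = (d_o/(d_o+d_i))² = 0.0824
δf = √((∂f/∂d_o · δd_o)² + (∂f/∂d_i · δd_i)²) = √(0.103 + 0.0476) = 0.388 cm

0.388 cm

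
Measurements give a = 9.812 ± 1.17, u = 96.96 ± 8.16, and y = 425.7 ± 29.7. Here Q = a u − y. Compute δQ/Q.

Let p = a·u = 951.4. δp/p = √((1·δa/a)² + (1·δu/u)²) = √(0.0142 + 0.00708) = 0.146, so δp = 139.
Q = p − y: δQ = √(δp² + δy²) = √(19300 + 882) = 142
Q = 525.7, so δQ/Q = 142/525.7 = 0.270.

0.270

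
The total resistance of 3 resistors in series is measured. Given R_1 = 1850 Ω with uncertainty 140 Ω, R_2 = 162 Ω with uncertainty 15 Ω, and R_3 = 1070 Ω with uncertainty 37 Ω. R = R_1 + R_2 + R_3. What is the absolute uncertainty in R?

146 Ω

Each term contributes (cᵢ δxᵢ)² to (δR)²:
  (δR_1)² = 19600;  (δR_2)² = 225;  (δR_3)² = 1370
δR = √(21200) = 146 Ω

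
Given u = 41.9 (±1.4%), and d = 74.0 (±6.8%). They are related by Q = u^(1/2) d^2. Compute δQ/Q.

0.136

Since Q is a product/quotient, work with relative uncertainties:
  (½·δu/u)² = (0.5×0.0140)² = 4.9e-05;  (2·δd/d)² = (2×0.0680)² = 0.0185
δQ/Q = √(0.0185) = 0.136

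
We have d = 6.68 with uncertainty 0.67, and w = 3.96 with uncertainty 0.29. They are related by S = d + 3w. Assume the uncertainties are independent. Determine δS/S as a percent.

For a sum/difference, combine absolute errors in quadrature:
  (δd)² = 0.449;  (3·δw)² = 0.757
δS = √(1.21) = 1.10
S = 18.6, so δS/S = 1.10/18.6 = 0.0592.

5.92%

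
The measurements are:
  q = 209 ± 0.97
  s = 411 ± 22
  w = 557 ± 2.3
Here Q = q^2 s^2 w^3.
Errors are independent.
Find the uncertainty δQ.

1.38e+17

Since Q is a product/quotient, work with relative uncertainties:
  (2·δq/q)² = (2×0.00464)² = 8.62e-05;  (2·δs/s)² = (2×0.0535)² = 0.0115;  (3·δw/w)² = (3×0.00413)² = 0.000153
δQ/Q = √(0.0117) = 0.108
Q = 1.28e+18, so δQ = 0.108 × 1.28e+18 = 1.38e+17.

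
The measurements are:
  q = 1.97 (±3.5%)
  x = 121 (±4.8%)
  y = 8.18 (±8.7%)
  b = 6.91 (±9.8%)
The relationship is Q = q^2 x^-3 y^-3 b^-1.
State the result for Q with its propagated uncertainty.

(5.79 ± 1.86) × 10^-10

For a monomial Q ∝ q^2, x^-3, y^-3, b^-1, fractional errors add in quadrature:
  (2·δq/q)² = (2×0.0350)² = 0.00490;  (-3·δx/x)² = (-3×0.0480)² = 0.0207;  (-3·δy/y)² = (-3×0.0870)² = 0.0681;  (-1·δb/b)² = (-1×0.0980)² = 0.00960
δQ/Q = √(0.103) = 0.321
Q = 5.79e-10, so δQ = 0.321 × 5.79e-10 = 1.86e-10.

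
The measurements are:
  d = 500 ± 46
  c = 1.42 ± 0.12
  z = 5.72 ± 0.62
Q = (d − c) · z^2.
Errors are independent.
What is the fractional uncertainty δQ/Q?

0.236

Let u = d − c = 499. δu = √(δd² + δc²) = √(2120 + 0.0144) = 46.0, so δu/u = 0.0923.
Q is then a monomial in u, z:
δQ/Q = √((δu/u)² + (2·δz/z)²) = √(0.00851 + 0.0470) = 0.236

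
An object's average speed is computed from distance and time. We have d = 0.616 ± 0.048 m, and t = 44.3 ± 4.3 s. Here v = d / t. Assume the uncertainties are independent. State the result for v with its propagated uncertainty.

Relative error in a monomial: (δv/v)² = Σ (nᵢ · δxᵢ/xᵢ)².
  (1·δd/d)² = (1×0.0779)² = 0.00607;  (-1·δt/t)² = (-1×0.0971)² = 0.00942
δv/v = √(0.0155) = 0.124
v = 0.0139 m/s, so δv = 0.124 × 0.0139 = 0.00173 m/s.

0.0139 ± 0.00173 m/s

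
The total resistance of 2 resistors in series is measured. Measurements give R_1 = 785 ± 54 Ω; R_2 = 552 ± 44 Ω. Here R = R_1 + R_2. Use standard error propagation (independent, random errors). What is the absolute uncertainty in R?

Each term contributes (cᵢ δxᵢ)² to (δR)²:
  (δR_1)² = 2920;  (δR_2)² = 1940
δR = √(4850) = 69.7 Ω

69.7 Ω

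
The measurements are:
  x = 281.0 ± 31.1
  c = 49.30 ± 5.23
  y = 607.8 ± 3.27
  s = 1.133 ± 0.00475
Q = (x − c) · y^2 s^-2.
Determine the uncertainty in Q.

Let u = x − c = 231.7. δu = √(δx² + δc²) = √(967 + 27.4) = 31.5, so δu/u = 0.136.
Q is then a monomial in u, y, s:
δQ/Q = √((δu/u)² + (2·δy/y)² + (-2·δs/s)²) = √(0.0185 + 0.000116 + 7.03e-05) = 0.137
Q = 6.668e+07, so δQ = 0.137 × 6.668e+07 = 9.12e+06.

9.12e+06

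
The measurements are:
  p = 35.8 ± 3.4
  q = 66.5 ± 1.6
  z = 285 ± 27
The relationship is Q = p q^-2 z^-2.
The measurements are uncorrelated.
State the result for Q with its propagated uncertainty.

Relative error in a monomial: (δQ/Q)² = Σ (nᵢ · δxᵢ/xᵢ)².
  (1·δp/p)² = (1×0.0950)² = 0.00902;  (-2·δq/q)² = (-2×0.0241)² = 0.00232;  (-2·δz/z)² = (-2×0.0947)² = 0.0359
δQ/Q = √(0.0472) = 0.217
Q = 9.97e-08, so δQ = 0.217 × 9.97e-08 = 2.17e-08.

(9.97 ± 2.17) × 10^-8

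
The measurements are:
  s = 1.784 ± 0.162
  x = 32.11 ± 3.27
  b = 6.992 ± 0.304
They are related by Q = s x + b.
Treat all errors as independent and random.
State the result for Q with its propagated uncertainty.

Let p = s·x = 57.28. δp/p = √((1·δs/s)² + (1·δx/x)²) = √(0.00825 + 0.0104) = 0.136, so δp = 7.82.
Q = p + b: δQ = √(δp² + δb²) = √(61.1 + 0.0924) = 7.82
Q = 64.28.

64.28 ± 7.82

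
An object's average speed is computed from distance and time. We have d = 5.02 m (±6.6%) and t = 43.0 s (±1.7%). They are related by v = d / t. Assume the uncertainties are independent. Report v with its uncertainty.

For a monomial v ∝ d, t^-1, fractional errors add in quadrature:
  (1·δd/d)² = (1×0.0660)² = 0.00436;  (-1·δt/t)² = (-1×0.0170)² = 0.000289
δv/v = √(0.00465) = 0.0682
v = 0.117 m/s, so δv = 0.0682 × 0.117 = 0.00796 m/s.

0.117 ± 0.00796 m/s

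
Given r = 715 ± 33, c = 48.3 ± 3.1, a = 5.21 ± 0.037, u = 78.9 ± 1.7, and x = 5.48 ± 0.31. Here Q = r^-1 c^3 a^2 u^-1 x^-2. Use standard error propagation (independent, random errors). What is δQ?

Since Q is a product/quotient, work with relative uncertainties:
  (-1·δr/r)² = (-1×0.0462)² = 0.00213;  (3·δc/c)² = (3×0.0642)² = 0.0371;  (2·δa/a)² = (2×0.00710)² = 0.000202;  (-1·δu/u)² = (-1×0.0215)² = 0.000464;  (-2·δx/x)² = (-2×0.0566)² = 0.0128
δQ/Q = √(0.0527) = 0.230
Q = 1.81, so δQ = 0.230 × 1.81 = 0.414.

0.414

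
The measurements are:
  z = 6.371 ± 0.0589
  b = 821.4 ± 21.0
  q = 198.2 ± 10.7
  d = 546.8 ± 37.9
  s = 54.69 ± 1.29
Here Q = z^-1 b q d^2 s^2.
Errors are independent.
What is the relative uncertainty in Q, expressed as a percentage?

For a monomial Q ∝ z^-1, b, q, d^2, s^2, fractional errors add in quadrature:
  (-1·δz/z)² = (-1×0.00925)² = 8.55e-05;  (1·δb/b)² = (1×0.0256)² = 0.000654;  (1·δq/q)² = (1×0.0540)² = 0.00291;  (2·δd/d)² = (2×0.0693)² = 0.0192;  (2·δs/s)² = (2×0.0236)² = 0.00223
δQ/Q = √(0.0251) = 0.158

15.8%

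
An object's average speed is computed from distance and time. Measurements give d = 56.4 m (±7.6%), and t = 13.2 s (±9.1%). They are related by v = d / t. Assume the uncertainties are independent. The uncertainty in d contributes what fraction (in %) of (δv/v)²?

(δv/v)² = (1·δd/d)² + (-1·δt/t)²
  d term: (1×0.0760)² = 0.00578
  t term: (-1×0.0910)² = 0.00828
Total = 0.0141. Share from d = 0.00578/0.0141 = 0.411.

41.1%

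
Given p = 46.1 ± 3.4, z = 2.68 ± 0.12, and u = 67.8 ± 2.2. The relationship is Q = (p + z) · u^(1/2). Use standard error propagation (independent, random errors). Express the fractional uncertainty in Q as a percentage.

7.16%

Let w = p + z = 48.8. δw = √(δp² + δz²) = √(11.6 + 0.0144) = 3.40, so δw/w = 0.0697.
Q is then a monomial in w, u:
δQ/Q = √((δw/w)² + (½·δu/u)²) = √(0.00486 + 0.000263) = 0.0716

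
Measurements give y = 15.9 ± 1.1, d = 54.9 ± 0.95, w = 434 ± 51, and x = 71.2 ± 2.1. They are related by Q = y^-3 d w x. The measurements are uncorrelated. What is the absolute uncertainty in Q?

Relative error in a monomial: (δQ/Q)² = Σ (nᵢ · δxᵢ/xᵢ)².
  (-3·δy/y)² = (-3×0.0692)² = 0.0431;  (1·δd/d)² = (1×0.0173)² = 0.000299;  (1·δw/w)² = (1×0.118)² = 0.0138;  (1·δx/x)² = (1×0.0295)² = 0.000870
δQ/Q = √(0.0581) = 0.241
Q = 422, so δQ = 0.241 × 422 = 102.

102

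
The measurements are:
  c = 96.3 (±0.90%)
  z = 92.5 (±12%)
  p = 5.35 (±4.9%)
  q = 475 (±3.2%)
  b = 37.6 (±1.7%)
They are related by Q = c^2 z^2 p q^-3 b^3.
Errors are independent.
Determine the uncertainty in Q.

56600

Since Q is a product/quotient, work with relative uncertainties:
  (2·δc/c)² = (2×0.00900)² = 0.000324;  (2·δz/z)² = (2×0.120)² = 0.0576;  (1·δp/p)² = (1×0.0490)² = 0.00240;  (-3·δq/q)² = (-3×0.0320)² = 0.00922;  (3·δb/b)² = (3×0.0170)² = 0.00260
δQ/Q = √(0.0721) = 0.269
Q = 2.11e+05, so δQ = 0.269 × 2.11e+05 = 56600.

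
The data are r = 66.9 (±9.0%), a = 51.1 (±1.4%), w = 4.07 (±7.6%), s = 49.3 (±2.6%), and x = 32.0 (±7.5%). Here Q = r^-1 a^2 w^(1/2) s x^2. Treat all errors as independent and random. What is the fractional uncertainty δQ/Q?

Q is a product of powers, so relative uncertainties combine in quadrature:
  (-1·δr/r)² = (-1×0.0900)² = 0.00810;  (2·δa/a)² = (2×0.0140)² = 0.000784;  (½·δw/w)² = (0.5×0.0760)² = 0.00144;  (1·δs/s)² = (1×0.0260)² = 0.000676;  (2·δx/x)² = (2×0.0750)² = 0.0225
δQ/Q = √(0.0335) = 0.183

0.183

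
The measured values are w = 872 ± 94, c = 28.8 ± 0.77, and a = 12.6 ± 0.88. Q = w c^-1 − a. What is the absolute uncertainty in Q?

3.48

Let p = w·c^-1 = 30.3. δp/p = √((1·δw/w)² + (-1·δc/c)²) = √(0.0116 + 0.000715) = 0.111, so δp = 3.36.
Q = p − a: δQ = √(δp² + δa²) = √(11.3 + 0.774) = 3.48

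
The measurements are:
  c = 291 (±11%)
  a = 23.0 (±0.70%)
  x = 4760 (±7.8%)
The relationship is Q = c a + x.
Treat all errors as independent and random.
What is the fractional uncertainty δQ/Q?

Let p = c·a = 6690. δp/p = √((1·δc/c)² + (1·δa/a)²) = √(0.0121 + 4.9e-05) = 0.110, so δp = 738.
Q = p + x: δQ = √(δp² + δx²) = √(5.44e+05 + 1.38e+05) = 826
Q = 11500, so δQ/Q = 826/11500 = 0.0721.

0.0721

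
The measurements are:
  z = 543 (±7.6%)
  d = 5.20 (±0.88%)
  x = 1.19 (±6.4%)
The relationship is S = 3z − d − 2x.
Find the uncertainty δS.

124

For a sum/difference, combine absolute errors in quadrature:
  (3·δz)² = 15300;  (δd)² = 0.00209;  (2·δx)² = 0.0232
δS = √(15300) = 124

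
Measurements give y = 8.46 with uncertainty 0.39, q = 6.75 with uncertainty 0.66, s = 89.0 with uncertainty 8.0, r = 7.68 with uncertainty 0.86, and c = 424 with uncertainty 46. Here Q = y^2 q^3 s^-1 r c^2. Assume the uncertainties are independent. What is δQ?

Since Q is a product/quotient, work with relative uncertainties:
  (2·δy/y)² = (2×0.0461)² = 0.00850;  (3·δq/q)² = (3×0.0978)² = 0.0860;  (-1·δs/s)² = (-1×0.0899)² = 0.00808;  (1·δr/r)² = (1×0.112)² = 0.0125;  (2·δc/c)² = (2×0.108)² = 0.0471
δQ/Q = √(0.162) = 0.403
Q = 3.41e+08, so δQ = 0.403 × 3.41e+08 = 1.38e+08.

1.38e+08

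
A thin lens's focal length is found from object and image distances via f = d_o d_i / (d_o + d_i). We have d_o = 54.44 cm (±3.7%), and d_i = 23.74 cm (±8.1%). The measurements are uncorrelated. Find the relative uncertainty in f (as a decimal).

∂f/∂d_o = (d_i/(d_o+d_i))² = 0.0922;  ∂f/∂d_i = (d_o/(d_o+d_i))² = 0.485
δf = √((∂f/∂d_o · δd_o)² + (∂f/∂d_i · δd_i)²) = √(0.0345 + 0.869) = 0.951 cm
f = 16.53 cm, so δf/f = 0.951/16.53 = 0.0575.

0.0575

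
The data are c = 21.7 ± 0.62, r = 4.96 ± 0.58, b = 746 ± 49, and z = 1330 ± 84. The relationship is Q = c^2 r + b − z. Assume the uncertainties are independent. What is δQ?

319

Let p = c^2·r = 2340. δp/p = √((2·δc/c)² + (1·δr/r)²) = √(0.00327 + 0.0137) = 0.130, so δp = 304.
Q = p + b − z: δQ = √(δp² + δb² + δz²) = √(92400 + 2400 + 7060) = 319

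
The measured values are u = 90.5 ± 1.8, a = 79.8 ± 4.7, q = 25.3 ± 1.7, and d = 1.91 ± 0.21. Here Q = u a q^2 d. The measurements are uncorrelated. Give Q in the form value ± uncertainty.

Each factor contributes (exponent × relative error)² to (δQ/Q)²:
  (1·δu/u)² = (1×0.0199)² = 0.000396;  (1·δa/a)² = (1×0.0589)² = 0.00347;  (2·δq/q)² = (2×0.0672)² = 0.0181;  (1·δd/d)² = (1×0.110)² = 0.0121
δQ/Q = √(0.0340) = 0.184
Q = 8.83e+06, so δQ = 0.184 × 8.83e+06 = 1.63e+06.

(8.83 ± 1.63) × 10^6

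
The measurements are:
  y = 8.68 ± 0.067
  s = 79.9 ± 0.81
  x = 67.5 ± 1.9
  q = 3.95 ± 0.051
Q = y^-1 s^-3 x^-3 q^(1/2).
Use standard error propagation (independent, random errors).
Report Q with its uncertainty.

(1.46 ± 0.132) × 10^-12

Each factor contributes (exponent × relative error)² to (δQ/Q)²:
  (-1·δy/y)² = (-1×0.00772)² = 5.96e-05;  (-3·δs/s)² = (-3×0.0101)² = 0.000925;  (-3·δx/x)² = (-3×0.0281)² = 0.00713;  (½·δq/q)² = (0.5×0.0129)² = 4.17e-05
δQ/Q = √(0.00816) = 0.0903
Q = 1.46e-12, so δQ = 0.0903 × 1.46e-12 = 1.32e-13.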